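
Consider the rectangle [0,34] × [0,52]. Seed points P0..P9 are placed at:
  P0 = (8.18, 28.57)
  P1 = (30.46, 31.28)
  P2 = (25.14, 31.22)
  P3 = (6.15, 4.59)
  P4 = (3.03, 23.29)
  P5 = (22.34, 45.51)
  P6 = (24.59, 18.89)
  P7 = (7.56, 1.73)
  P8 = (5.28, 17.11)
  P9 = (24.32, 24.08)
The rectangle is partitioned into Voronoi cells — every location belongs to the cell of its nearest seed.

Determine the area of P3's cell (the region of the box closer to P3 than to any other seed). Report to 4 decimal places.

Area of P3's cell: 119.3297

1. box [0,34]×[0,52]: [(0, 0) (34, 0) (34, 52) (0, 52)]
2. ⊥bis P3·P0 via (7.165,16.58): [(0, 17.1865) (0, 0) (34, 0) (34, 14.3083)]  |A|=535.4126
3. ⊥bis P3·P1 via (18.305,17.935): [(21.0865, 15.4015) (0, 17.1865) (0, 0) (34, 0) (34, 3.6396)]  |A|=466.5273
4. ⊥bis P3·P2 via (15.645,17.905): [(28.0503, 9.0587) (18.8956, 15.587) (0, 17.1865) (0, 0) (34, 0) (34, 3.6396)]  |A|=460.2249
5. ⊥bis P3·P4 via (4.59,13.94): [(28.0503, 9.0587) (18.8956, 15.587) (15.9538, 15.836) (0, 13.1742) (0, 0) (34, 0) (34, 3.6396)]  |A|=428.2187
6. ⊥bis P3·P5 via (14.245,25.05): [(28.0503, 9.0587) (18.8956, 15.587) (15.9538, 15.836) (0, 13.1742) (0, 0) (34, 0) (34, 3.6396)]  |A|=428.2187
7. ⊥bis P3·P6 via (15.37,11.74): [(12.6244, 15.2805) (0, 13.1742) (0, 0) (24.4742, 0)]  |A|=270.1472
8. ⊥bis P3·P7 via (6.855,3.16): [(17.8283, 8.5699) (12.6244, 15.2805) (0, 13.1742) (0, 0) (0.4454, 0)]  |A|=167.1842
9. ⊥bis P3·P8 via (5.715,10.85): [(17.8283, 8.5699) (15.5312, 11.5321) (0, 10.4529) (0, 0) (0.4454, 0)]  |A|=119.3297
10. ⊥bis P3·P9 via (15.235,14.335): [(17.8283, 8.5699) (15.5312, 11.5321) (0, 10.4529) (0, 0) (0.4454, 0)]  |A|=119.3297
11. canonical 5-gon: [(17.8283, 8.5699) (15.5312, 11.5321) (0, 10.4529) (0, 0) (0.4454, 0)]
12. shoelace: 119.3297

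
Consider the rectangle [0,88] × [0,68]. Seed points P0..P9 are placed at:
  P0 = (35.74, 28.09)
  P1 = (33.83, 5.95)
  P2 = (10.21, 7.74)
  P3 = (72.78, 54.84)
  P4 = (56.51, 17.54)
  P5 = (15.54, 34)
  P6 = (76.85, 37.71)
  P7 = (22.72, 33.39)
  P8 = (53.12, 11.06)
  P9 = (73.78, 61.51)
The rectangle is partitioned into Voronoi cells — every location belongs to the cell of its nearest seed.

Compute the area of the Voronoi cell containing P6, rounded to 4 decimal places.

1. box [0,88]×[0,68]: [(0, 0) (88, 0) (88, 68) (0, 68)]
2. ⊥bis P6·P0 via (56.295,32.9): [(63.9938, 0) (88, 0) (88, 68) (48.0814, 68)]  |A|=2173.4437
3. ⊥bis P6·P1 via (55.34,21.83): [(60.5308, 14.7989) (71.4562, 0) (88, 0) (88, 68) (48.0814, 68)]  |A|=2118.2256
4. ⊥bis P6·P2 via (43.53,22.725): [(60.5308, 14.7989) (71.4562, 0) (88, 0) (88, 68) (48.0814, 68)]  |A|=2118.2256
5. ⊥bis P6·P3 via (74.815,46.275): [(54.3055, 41.402) (60.5308, 14.7989) (71.4562, 0) (88, 0) (88, 49.4077)]  |A|=1274.1191
6. ⊥bis P6·P4 via (66.68,27.625): [(54.3055, 41.402) (54.7031, 39.7029) (88, 6.1253) (88, 49.4077)]  |A|=750.803
7. ⊥bis P6·P5 via (46.195,35.855): [(54.3055, 41.402) (54.7031, 39.7029) (88, 6.1253) (88, 49.4077)]  |A|=750.803
8. ⊥bis P6·P7 via (49.785,35.55): [(54.3055, 41.402) (54.7031, 39.7029) (88, 6.1253) (88, 49.4077)]  |A|=750.803
9. ⊥bis P6·P8 via (64.985,24.385): [(54.3055, 41.402) (54.7031, 39.7029) (88, 6.1253) (88, 49.4077)]  |A|=750.803
10. ⊥bis P6·P9 via (75.315,49.61): [(54.3055, 41.402) (54.7031, 39.7029) (88, 6.1253) (88, 49.4077)]  |A|=750.803
11. canonical 4-gon: [(54.3055, 41.402) (54.7031, 39.7029) (88, 6.1253) (88, 49.4077)]
12. shoelace: 750.803

Area of P6's cell: 750.8030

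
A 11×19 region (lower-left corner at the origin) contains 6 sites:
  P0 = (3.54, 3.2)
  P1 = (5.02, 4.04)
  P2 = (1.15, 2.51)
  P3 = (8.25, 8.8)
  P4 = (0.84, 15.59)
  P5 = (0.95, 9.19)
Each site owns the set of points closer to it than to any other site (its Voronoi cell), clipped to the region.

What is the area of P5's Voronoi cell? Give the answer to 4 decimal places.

1. box [0,11]×[0,19]: [(0, 0) (11, 0) (11, 19) (0, 19)]
2. ⊥bis P5·P0 via (2.245,6.195): [(0, 5.2243) (11, 9.9806) (11, 19) (0, 19)]  |A|=125.3734
3. ⊥bis P5·P1 via (2.985,6.615): [(0, 5.2243) (2.7055, 6.3941) (11, 12.9492) (11, 19) (0, 19)]  |A|=113.0617
4. ⊥bis P5·P2 via (1.05,5.85): [(0, 5.8186) (1.4766, 5.8628) (2.7055, 6.3941) (11, 12.9492) (11, 19) (0, 19)]  |A|=112.6229
5. ⊥bis P5·P3 via (4.6,8.995): [(0, 5.8186) (1.4766, 5.8628) (2.7055, 6.3941) (4.5384, 7.8427) (5.1345, 19) (0, 19)]  |A|=60.3525
6. ⊥bis P5·P4 via (0.895,12.39): [(0, 12.3746) (0, 5.8186) (1.4766, 5.8628) (2.7055, 6.3941) (4.5384, 7.8427) (4.7849, 12.4569)]  |A|=27.7035
7. canonical 6-gon: [(0, 12.3746) (0, 5.8186) (1.4766, 5.8628) (2.7055, 6.3941) (4.5384, 7.8427) (4.7849, 12.4569)]
8. shoelace: 27.7035

Area of P5's cell: 27.7035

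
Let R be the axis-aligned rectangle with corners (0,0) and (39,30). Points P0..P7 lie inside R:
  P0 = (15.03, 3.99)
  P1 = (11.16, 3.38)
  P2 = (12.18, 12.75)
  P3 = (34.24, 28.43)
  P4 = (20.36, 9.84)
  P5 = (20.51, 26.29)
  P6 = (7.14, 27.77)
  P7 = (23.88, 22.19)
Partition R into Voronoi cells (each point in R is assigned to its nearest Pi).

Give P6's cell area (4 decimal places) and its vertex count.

1. box [0,39]×[0,30]: [(0, 0) (39, 0) (39, 30) (0, 30)]
2. ⊥bis P6·P0 via (11.085,15.88): [(0, 12.2021) (39, 25.142) (39, 30) (0, 30)]  |A|=441.791
3. ⊥bis P6·P1 via (9.15,15.575): [(0, 14.0669) (11.1684, 15.9077) (39, 25.142) (39, 30) (0, 30)]  |A|=431.3776
4. ⊥bis P6·P2 via (9.66,20.26): [(0, 17.0186) (38.6867, 30) (0, 30)]  |A|=251.1048
5. ⊥bis P6·P3 via (20.69,28.1): [(0, 17.0186) (20.79, 23.9947) (20.6437, 30) (0, 30)]  |A|=196.9279
6. ⊥bis P6·P4 via (13.75,18.805): [(0, 17.0186) (20.7876, 23.9939) (20.79, 23.9956) (20.6437, 30) (0, 30)]  |A|=196.9279
7. ⊥bis P6·P5 via (13.825,27.03): [(0, 17.0186) (13.2074, 21.4503) (14.1538, 30) (0, 30)]  |A|=146.2303
8. ⊥bis P6·P7 via (15.51,24.98): [(0, 17.0186) (13.2074, 21.4503) (14.1538, 30) (0, 30)]  |A|=146.2303
9. canonical 4-gon: [(0, 17.0186) (13.2074, 21.4503) (14.1538, 30) (0, 30)]
10. shoelace: 146.2303

Area of P6's cell: 146.2303 (4 vertices)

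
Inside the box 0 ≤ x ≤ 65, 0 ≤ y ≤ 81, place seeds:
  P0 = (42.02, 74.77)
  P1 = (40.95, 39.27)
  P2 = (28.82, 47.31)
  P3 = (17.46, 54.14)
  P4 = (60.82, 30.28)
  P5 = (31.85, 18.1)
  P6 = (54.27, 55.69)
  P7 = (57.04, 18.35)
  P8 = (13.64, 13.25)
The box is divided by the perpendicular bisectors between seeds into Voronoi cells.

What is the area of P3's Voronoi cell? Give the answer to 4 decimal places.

Area of P3's cell: 1046.4179

1. box [0,65]×[0,81]: [(0, 0) (65, 0) (65, 81) (0, 81)]
2. ⊥bis P3·P0 via (29.74,64.455): [(0, 0) (65, 0) (65, 22.478) (15.8425, 81) (0, 81)]  |A|=3826.6014
3. ⊥bis P3·P1 via (29.205,46.705): [(0, 0.5701) (35.8424, 57.1901) (15.8425, 81) (0, 81)]  |A|=1630.0046
4. ⊥bis P3·P2 via (23.14,50.725): [(0, 12.2374) (30.7045, 63.3067) (15.8425, 81) (0, 81)]  |A|=1195.8147
5. ⊥bis P3·P4 via (39.14,42.21): [(0, 12.2374) (30.7045, 63.3067) (15.8425, 81) (0, 81)]  |A|=1195.8147
6. ⊥bis P3·P5 via (24.655,36.12): [(0, 26.2758) (11.1066, 30.7104) (30.7045, 63.3067) (15.8425, 81) (0, 81)]  |A|=1117.8555
7. ⊥bis P3·P6 via (35.865,54.915): [(0, 26.2758) (11.1066, 30.7104) (30.7045, 63.3067) (15.8425, 81) (0, 81)]  |A|=1117.8555
8. ⊥bis P3·P7 via (37.25,36.245): [(0, 26.2758) (11.1066, 30.7104) (30.7045, 63.3067) (15.8425, 81) (0, 81)]  |A|=1117.8555
9. ⊥bis P3·P8 via (15.55,33.695): [(0, 35.1477) (13.0419, 33.9293) (30.7045, 63.3067) (15.8425, 81) (0, 81)]  |A|=1046.4179
10. canonical 5-gon: [(0, 35.1477) (13.0419, 33.9293) (30.7045, 63.3067) (15.8425, 81) (0, 81)]
11. shoelace: 1046.4179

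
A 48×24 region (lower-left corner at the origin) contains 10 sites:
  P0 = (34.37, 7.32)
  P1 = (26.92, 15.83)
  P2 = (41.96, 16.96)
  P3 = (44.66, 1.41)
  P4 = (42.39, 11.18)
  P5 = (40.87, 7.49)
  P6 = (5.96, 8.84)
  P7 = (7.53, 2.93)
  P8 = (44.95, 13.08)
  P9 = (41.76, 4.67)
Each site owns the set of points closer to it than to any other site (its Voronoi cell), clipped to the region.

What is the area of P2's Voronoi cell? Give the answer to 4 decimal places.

1. box [0,48]×[0,24]: [(0, 0) (48, 0) (48, 24) (0, 24)]
2. ⊥bis P2·P0 via (38.165,12.14): [(48, 4.3965) (48, 24) (23.1017, 24)]  |A|=244.0473
3. ⊥bis P2·P1 via (34.44,16.395): [(34.5456, 14.9897) (48, 4.3965) (48, 24) (33.8686, 24)]  |A|=195.5409
4. ⊥bis P2·P3 via (43.31,9.185): [(34.5456, 14.9897) (42.1696, 8.987) (48, 9.9993) (48, 24) (33.8686, 24)]  |A|=179.2074
5. ⊥bis P2·P4 via (42.175,14.07): [(34.5456, 14.9897) (36.2715, 13.6308) (48, 14.5033) (48, 24) (33.8686, 24)]  |A|=136.2717
6. ⊥bis P2·P5 via (41.415,12.225): [(34.5456, 14.9897) (36.2715, 13.6308) (48, 14.5033) (48, 24) (33.8686, 24)]  |A|=136.2717
7. ⊥bis P2·P6 via (23.96,12.9): [(34.5456, 14.9897) (36.2715, 13.6308) (48, 14.5033) (48, 24) (33.8686, 24)]  |A|=136.2717
8. ⊥bis P2·P7 via (24.745,9.945): [(34.5456, 14.9897) (36.2715, 13.6308) (48, 14.5033) (48, 24) (33.8686, 24)]  |A|=136.2717
9. ⊥bis P2·P8 via (43.455,15.02): [(34.5456, 14.9897) (36.2715, 13.6308) (42.2273, 14.0739) (48, 18.5225) (48, 24) (33.8686, 24)]  |A|=124.6711
10. ⊥bis P2·P9 via (41.86,10.815): [(34.5456, 14.9897) (36.2715, 13.6308) (42.2273, 14.0739) (48, 18.5225) (48, 24) (33.8686, 24)]  |A|=124.6711
11. canonical 6-gon: [(34.5456, 14.9897) (36.2715, 13.6308) (42.2273, 14.0739) (48, 18.5225) (48, 24) (33.8686, 24)]
12. shoelace: 124.6711

Area of P2's cell: 124.6711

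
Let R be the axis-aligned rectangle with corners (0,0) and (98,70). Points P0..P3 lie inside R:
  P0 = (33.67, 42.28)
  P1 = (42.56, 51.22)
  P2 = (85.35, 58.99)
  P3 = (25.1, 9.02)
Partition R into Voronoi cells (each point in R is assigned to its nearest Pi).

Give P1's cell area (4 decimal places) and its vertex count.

Area of P1's cell: 1312.1512 (4 vertices)

1. box [0,98]×[0,70]: [(0, 0) (98, 0) (98, 70) (0, 70)]
2. ⊥bis P1·P0 via (38.115,46.75): [(85.1279, 0) (98, 0) (98, 70) (14.7342, 70)]  |A|=3364.824
3. ⊥bis P1·P2 via (63.955,55.105): [(71.5005, 13.5512) (61.2503, 70) (14.7342, 70)]  |A|=1312.8881
4. ⊥bis P1·P3 via (33.83,30.12): [(69.8079, 15.2344) (71.3076, 14.6139) (61.2503, 70) (14.7342, 70)]  |A|=1312.1512
5. canonical 4-gon: [(69.8079, 15.2344) (71.3076, 14.6139) (61.2503, 70) (14.7342, 70)]
6. shoelace: 1312.1512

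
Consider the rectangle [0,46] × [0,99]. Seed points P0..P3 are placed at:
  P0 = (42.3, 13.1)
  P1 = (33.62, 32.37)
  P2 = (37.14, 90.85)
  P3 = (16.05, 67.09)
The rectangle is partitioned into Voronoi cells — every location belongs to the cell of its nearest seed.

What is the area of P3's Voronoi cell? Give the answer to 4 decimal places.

1. box [0,46]×[0,99]: [(0, 0) (46, 0) (46, 99) (0, 99)]
2. ⊥bis P3·P0 via (29.175,40.095): [(0, 25.9101) (46, 48.2753) (46, 99) (0, 99)]  |A|=2847.7354
3. ⊥bis P3·P1 via (24.835,49.73): [(0, 37.1623) (46, 60.4405) (46, 99) (0, 99)]  |A|=2309.1355
4. ⊥bis P3·P2 via (26.595,78.97): [(0, 37.1623) (46, 60.4405) (46, 61.7456) (4.0292, 99) (0, 99)]  |A|=1527.3372
5. canonical 5-gon: [(0, 37.1623) (46, 60.4405) (46, 61.7456) (4.0292, 99) (0, 99)]
6. shoelace: 1527.3372

Area of P3's cell: 1527.3372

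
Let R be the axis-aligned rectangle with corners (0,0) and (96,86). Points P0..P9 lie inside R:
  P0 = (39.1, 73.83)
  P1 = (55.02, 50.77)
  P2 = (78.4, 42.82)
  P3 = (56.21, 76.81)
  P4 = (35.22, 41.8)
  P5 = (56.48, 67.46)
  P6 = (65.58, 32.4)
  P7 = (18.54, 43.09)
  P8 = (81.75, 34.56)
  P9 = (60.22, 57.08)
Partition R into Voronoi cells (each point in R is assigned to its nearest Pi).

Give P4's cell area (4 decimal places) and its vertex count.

Area of P4's cell: 1090.5388 (5 vertices)

1. box [0,96]×[0,86]: [(0, 0) (96, 0) (96, 86) (0, 86)]
2. ⊥bis P4·P0 via (37.16,57.815): [(0, 62.3164) (0, 0) (96, 0) (96, 50.6873)]  |A|=5424.1806
3. ⊥bis P4·P1 via (45.12,46.285): [(40.0555, 57.4643) (0, 62.3164) (0, 0) (66.0885, 0)]  |A|=3146.92
4. ⊥bis P4·P2 via (56.81,42.31): [(57.354, 19.2802) (40.0555, 57.4643) (0, 62.3164) (0, 0) (57.8094, 0)]  |A|=3067.1092
5. ⊥bis P4·P3 via (45.715,59.305): [(57.354, 19.2802) (40.0555, 57.4643) (0, 62.3164) (0, 0) (57.8094, 0)]  |A|=3067.1092
6. ⊥bis P4·P5 via (45.85,54.63): [(57.354, 19.2802) (40.0555, 57.4643) (0, 62.3164) (0, 0) (57.8094, 0)]  |A|=3067.1092
7. ⊥bis P4·P6 via (50.4,37.1): [(49.9457, 35.6329) (40.0555, 57.4643) (0, 62.3164) (0, 0) (38.9132, 0)]  |A|=2662.7527
8. ⊥bis P4·P7 via (26.88,42.445): [(49.9457, 35.6329) (40.0555, 57.4643) (28.1531, 58.9061) (23.5974, 0) (38.9132, 0)]  |A|=1090.5388
9. ⊥bis P4·P8 via (58.485,38.18): [(49.9457, 35.6329) (40.0555, 57.4643) (28.1531, 58.9061) (23.5974, 0) (38.9132, 0)]  |A|=1090.5388
10. ⊥bis P4·P9 via (47.72,49.44): [(49.9457, 35.6329) (40.0555, 57.4643) (28.1531, 58.9061) (23.5974, 0) (38.9132, 0)]  |A|=1090.5388
11. canonical 5-gon: [(49.9457, 35.6329) (40.0555, 57.4643) (28.1531, 58.9061) (23.5974, 0) (38.9132, 0)]
12. shoelace: 1090.5388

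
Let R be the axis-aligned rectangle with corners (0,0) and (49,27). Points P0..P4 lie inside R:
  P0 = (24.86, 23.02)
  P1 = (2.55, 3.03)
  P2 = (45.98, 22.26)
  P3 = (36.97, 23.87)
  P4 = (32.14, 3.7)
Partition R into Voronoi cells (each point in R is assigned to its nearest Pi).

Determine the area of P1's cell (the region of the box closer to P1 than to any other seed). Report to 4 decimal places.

Area of P1's cell: 322.3209

1. box [0,49]×[0,27]: [(0, 0) (49, 0) (49, 27) (0, 27)]
2. ⊥bis P1·P0 via (13.705,13.025): [(0, 0) (25.3755, 0) (1.1832, 27) (0, 27)]  |A|=358.5437
3. ⊥bis P1·P2 via (24.265,12.645): [(0, 0) (25.3755, 0) (1.1832, 27) (0, 27)]  |A|=358.5437
4. ⊥bis P1·P3 via (19.76,13.45): [(0, 0) (25.3755, 0) (1.1832, 27) (0, 27)]  |A|=358.5437
5. ⊥bis P1·P4 via (17.345,3.365): [(0, 0) (17.4212, 0) (17.215, 9.1077) (1.1832, 27) (0, 27)]  |A|=322.3209
6. canonical 5-gon: [(0, 0) (17.4212, 0) (17.215, 9.1077) (1.1832, 27) (0, 27)]
7. shoelace: 322.3209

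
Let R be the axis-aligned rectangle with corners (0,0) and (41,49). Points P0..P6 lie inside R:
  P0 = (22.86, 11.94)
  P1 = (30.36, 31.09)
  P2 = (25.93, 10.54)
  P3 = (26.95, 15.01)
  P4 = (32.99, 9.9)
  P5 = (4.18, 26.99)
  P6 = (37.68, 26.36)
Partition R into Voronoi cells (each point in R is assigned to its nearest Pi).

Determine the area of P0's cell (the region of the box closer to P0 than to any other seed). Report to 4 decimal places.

1. box [0,41]×[0,49]: [(0, 0) (41, 0) (41, 49) (0, 49)]
2. ⊥bis P0·P1 via (26.61,21.515): [(0, 31.9367) (0, 0) (41, 0) (41, 15.8792)]  |A|=980.226
3. ⊥bis P0·P2 via (24.395,11.24): [(28.7063, 20.694) (0, 31.9367) (0, 0) (19.2693, 0)]  |A|=657.7706
4. ⊥bis P0·P3 via (24.905,13.475): [(25.2218, 13.053) (15.6474, 25.8085) (0, 31.9367) (0, 0) (19.2693, 0)]  |A|=598.9682
5. ⊥bis P0·P4 via (27.925,10.92): [(25.2218, 13.053) (15.6474, 25.8085) (0, 31.9367) (0, 0) (19.2693, 0)]  |A|=598.9682
6. ⊥bis P0·P5 via (13.52,19.465): [(25.2218, 13.053) (17.0863, 23.8915) (0, 2.684) (0, 0) (19.2693, 0)]  |A|=338.4697
7. ⊥bis P0·P6 via (30.27,19.15): [(25.2218, 13.053) (17.0863, 23.8915) (0, 2.684) (0, 0) (19.2693, 0)]  |A|=338.4697
8. canonical 5-gon: [(25.2218, 13.053) (17.0863, 23.8915) (0, 2.684) (0, 0) (19.2693, 0)]
9. shoelace: 338.4697

Area of P0's cell: 338.4697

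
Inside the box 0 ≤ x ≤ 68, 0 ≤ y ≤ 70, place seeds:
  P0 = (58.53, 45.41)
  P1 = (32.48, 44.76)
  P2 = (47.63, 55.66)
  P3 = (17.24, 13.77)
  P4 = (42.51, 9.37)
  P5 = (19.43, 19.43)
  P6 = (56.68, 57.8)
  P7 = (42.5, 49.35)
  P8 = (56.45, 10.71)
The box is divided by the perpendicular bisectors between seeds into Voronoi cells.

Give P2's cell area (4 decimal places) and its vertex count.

Area of P2's cell: 309.6064 (5 vertices)

1. box [0,68]×[0,70]: [(0, 0) (68, 0) (68, 70) (0, 70)]
2. ⊥bis P2·P0 via (53.08,50.535): [(0, 0) (5.5586, 0) (68, 66.4011) (68, 70) (0, 70)]  |A|=2686.9082
3. ⊥bis P2·P1 via (40.055,50.21): [(45.5683, 42.547) (68, 66.4011) (68, 70) (25.8167, 70)]  |A|=619.3943
4. ⊥bis P2·P3 via (32.435,34.715): [(45.5683, 42.547) (68, 66.4011) (68, 70) (25.8167, 70)]  |A|=619.3943
5. ⊥bis P2·P4 via (45.07,32.515): [(45.5683, 42.547) (68, 66.4011) (68, 70) (25.8167, 70)]  |A|=619.3943
6. ⊥bis P2·P5 via (33.53,37.545): [(45.5683, 42.547) (68, 66.4011) (68, 70) (25.8167, 70)]  |A|=619.3943
7. ⊥bis P2·P6 via (52.155,56.73): [(45.5683, 42.547) (53.5114, 50.9938) (49.0171, 70) (25.8167, 70)]  |A|=412.9267
8. ⊥bis P2·P7 via (45.065,52.505): [(29.0168, 65.5521) (50.6572, 47.9586) (53.5114, 50.9938) (49.0171, 70) (25.8167, 70)]  |A|=309.6064
9. ⊥bis P2·P8 via (52.04,33.185): [(29.0168, 65.5521) (50.6572, 47.9586) (53.5114, 50.9938) (49.0171, 70) (25.8167, 70)]  |A|=309.6064
10. canonical 5-gon: [(29.0168, 65.5521) (50.6572, 47.9586) (53.5114, 50.9938) (49.0171, 70) (25.8167, 70)]
11. shoelace: 309.6064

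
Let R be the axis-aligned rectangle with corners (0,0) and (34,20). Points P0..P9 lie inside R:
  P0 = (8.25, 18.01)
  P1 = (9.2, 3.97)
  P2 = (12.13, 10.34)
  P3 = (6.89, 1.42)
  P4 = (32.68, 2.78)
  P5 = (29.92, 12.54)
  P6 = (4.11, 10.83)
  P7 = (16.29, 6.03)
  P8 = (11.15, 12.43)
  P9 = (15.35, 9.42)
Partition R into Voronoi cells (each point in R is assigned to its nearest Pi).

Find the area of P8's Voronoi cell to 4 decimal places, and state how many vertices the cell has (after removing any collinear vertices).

Area of P8's cell: 47.4815 (5 vertices)

1. box [0,34]×[0,20]: [(0, 0) (34, 0) (34, 20) (0, 20)]
2. ⊥bis P8·P0 via (9.7,15.22): [(0, 10.1788) (0, 0) (34, 0) (34, 20) (18.8974, 20)]  |A|=587.2024
3. ⊥bis P8·P1 via (10.175,8.2): [(0.4886, 10.4327) (34, 2.7084) (34, 20) (18.8974, 20)]  |A|=361.9786
4. ⊥bis P8·P2 via (11.64,11.385): [(0.4886, 10.4327) (6.6033, 9.0233) (30.0128, 20) (18.8974, 20)]  |A|=103.229
5. ⊥bis P8·P3 via (9.02,6.925): [(0.4886, 10.4327) (6.6033, 9.0233) (30.0128, 20) (18.8974, 20)]  |A|=103.229
6. ⊥bis P8·P4 via (21.915,7.605): [(0.4886, 10.4327) (6.6033, 9.0233) (26.7941, 18.4908) (27.4706, 20) (18.8974, 20)]  |A|=101.3106
7. ⊥bis P8·P5 via (20.535,12.485): [(0.4886, 10.4327) (6.6033, 9.0233) (20.5171, 15.5474) (20.491, 20) (18.8974, 20)]  |A|=82.0307
8. ⊥bis P8·P6 via (7.63,11.63): [(7.119, 13.8786) (8.0665, 9.7094) (20.5171, 15.5474) (20.491, 20) (18.8974, 20)]  |A|=63.4475
9. ⊥bis P8·P7 via (13.72,9.23): [(7.119, 13.8786) (8.0665, 9.7094) (20.5171, 15.5474) (20.491, 20) (18.8974, 20)]  |A|=63.4475
10. ⊥bis P8·P9 via (13.25,10.925): [(7.119, 13.8786) (8.0665, 9.7094) (14.5614, 12.7548) (19.7538, 20) (18.8974, 20)]  |A|=47.4815
11. canonical 5-gon: [(7.119, 13.8786) (8.0665, 9.7094) (14.5614, 12.7548) (19.7538, 20) (18.8974, 20)]
12. shoelace: 47.4815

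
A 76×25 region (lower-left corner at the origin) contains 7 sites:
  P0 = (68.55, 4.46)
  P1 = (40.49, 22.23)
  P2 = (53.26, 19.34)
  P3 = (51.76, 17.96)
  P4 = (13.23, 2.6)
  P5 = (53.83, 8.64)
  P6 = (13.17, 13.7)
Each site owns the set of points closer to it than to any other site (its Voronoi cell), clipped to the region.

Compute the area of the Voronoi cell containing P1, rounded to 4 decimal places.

Area of P1's cell: 320.2070

1. box [0,76]×[0,25]: [(0, 0) (76, 0) (76, 25) (0, 25)]
2. ⊥bis P1·P0 via (54.52,13.345): [(0, 0) (46.0688, 0) (61.9009, 25) (0, 25)]  |A|=1349.6218
3. ⊥bis P1·P2 via (46.875,20.785): [(0, 0) (42.1711, 0) (47.8289, 25) (0, 25)]  |A|=1125.0002
4. ⊥bis P1·P3 via (46.125,20.095): [(0, 0) (38.5114, 0) (47.5997, 23.9873) (47.8289, 25) (0, 25)]  |A|=1081.1065
5. ⊥bis P1·P4 via (26.86,12.415): [(35.8001, 0) (38.5114, 0) (47.5997, 23.9873) (47.8289, 25) (17.7975, 25)]  |A|=411.1368
6. ⊥bis P1·P5 via (47.16,15.435): [(33.9927, 2.5099) (42.7011, 11.0581) (47.5997, 23.9873) (47.8289, 25) (17.7975, 25)]  |A|=377.4923
7. ⊥bis P1·P6 via (26.83,17.965): [(29.8664, 8.2401) (33.9927, 2.5099) (42.7011, 11.0581) (47.5997, 23.9873) (47.8289, 25) (24.6335, 25)]  |A|=320.207
8. canonical 6-gon: [(29.8664, 8.2401) (33.9927, 2.5099) (42.7011, 11.0581) (47.5997, 23.9873) (47.8289, 25) (24.6335, 25)]
9. shoelace: 320.207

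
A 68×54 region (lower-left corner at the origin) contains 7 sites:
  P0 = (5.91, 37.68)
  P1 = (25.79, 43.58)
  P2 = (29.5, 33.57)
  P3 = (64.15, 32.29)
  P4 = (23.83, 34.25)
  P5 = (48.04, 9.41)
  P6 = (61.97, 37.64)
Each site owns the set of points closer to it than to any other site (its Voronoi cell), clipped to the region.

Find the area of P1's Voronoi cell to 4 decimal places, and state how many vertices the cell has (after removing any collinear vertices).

1. box [0,68]×[0,54]: [(0, 0) (68, 0) (68, 54) (0, 54)]
2. ⊥bis P1·P0 via (15.85,40.63): [(27.9082, 0) (68, 0) (68, 54) (11.882, 54)]  |A|=2597.6635
3. ⊥bis P1·P2 via (27.645,38.575): [(17.5683, 34.8403) (68, 53.5317) (68, 54) (11.882, 54)]  |A|=549.4098
4. ⊥bis P1·P3 via (44.97,37.935): [(17.5683, 34.8403) (47.3027, 45.8607) (49.6982, 54) (11.882, 54)]  |A|=470.0822
5. ⊥bis P1·P4 via (24.81,38.915): [(15.7971, 40.8084) (27.2049, 38.4119) (47.3027, 45.8607) (49.6982, 54) (11.882, 54)]  |A|=438.1628
6. ⊥bis P1·P5 via (36.915,26.495): [(15.7971, 40.8084) (27.2049, 38.4119) (47.3027, 45.8607) (49.6982, 54) (11.882, 54)]  |A|=438.1628
7. ⊥bis P1·P6 via (43.88,40.61): [(15.7971, 40.8084) (27.2049, 38.4119) (44.5761, 44.8502) (46.0784, 54) (11.882, 54)]  |A|=411.7168
8. canonical 5-gon: [(15.7971, 40.8084) (27.2049, 38.4119) (44.5761, 44.8502) (46.0784, 54) (11.882, 54)]
9. shoelace: 411.7168

Area of P1's cell: 411.7168 (5 vertices)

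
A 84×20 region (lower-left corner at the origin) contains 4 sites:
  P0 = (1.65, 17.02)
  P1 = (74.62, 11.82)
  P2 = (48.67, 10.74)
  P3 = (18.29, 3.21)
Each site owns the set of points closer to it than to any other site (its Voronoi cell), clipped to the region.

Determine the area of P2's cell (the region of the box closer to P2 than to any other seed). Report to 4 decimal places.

Area of P2's cell: 579.3610

1. box [0,84]×[0,20]: [(0, 0) (84, 0) (84, 20) (0, 20)]
2. ⊥bis P2·P0 via (25.16,13.88): [(23.3062, 0) (84, 0) (84, 20) (25.9774, 20)]  |A|=1187.1643
3. ⊥bis P2·P1 via (61.645,11.28): [(23.3062, 0) (62.1145, 0) (61.2821, 20) (25.9774, 20)]  |A|=741.1297
4. ⊥bis P2·P3 via (33.48,6.975): [(35.2088, 0) (62.1145, 0) (61.2821, 20) (30.2516, 20)]  |A|=579.361
5. canonical 4-gon: [(35.2088, 0) (62.1145, 0) (61.2821, 20) (30.2516, 20)]
6. shoelace: 579.361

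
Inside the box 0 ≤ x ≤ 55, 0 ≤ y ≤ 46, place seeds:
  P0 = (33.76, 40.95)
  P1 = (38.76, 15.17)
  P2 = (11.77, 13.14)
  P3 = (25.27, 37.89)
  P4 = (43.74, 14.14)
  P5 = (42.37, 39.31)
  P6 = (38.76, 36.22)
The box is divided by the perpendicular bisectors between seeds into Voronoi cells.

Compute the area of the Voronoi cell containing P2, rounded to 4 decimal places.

Area of P2's cell: 730.9930

1. box [0,55]×[0,46]: [(0, 0) (55, 0) (55, 46) (0, 46)]
2. ⊥bis P2·P0 via (22.765,27.045): [(0, 45.0458) (0, 0) (55, 0) (55, 1.5561)]  |A|=1281.551
3. ⊥bis P2·P1 via (25.265,14.155): [(24.3923, 25.7583) (0, 45.0458) (0, 0) (26.3296, 0)]  |A|=888.488
4. ⊥bis P2·P3 via (18.52,25.515): [(24.6626, 22.1645) (0, 35.6168) (0, 0) (26.3296, 0)]  |A|=730.993
5. ⊥bis P2·P4 via (27.755,13.64): [(24.6626, 22.1645) (0, 35.6168) (0, 0) (26.3296, 0)]  |A|=730.993
6. ⊥bis P2·P5 via (27.07,26.225): [(24.6626, 22.1645) (0, 35.6168) (0, 0) (26.3296, 0)]  |A|=730.993
7. ⊥bis P2·P6 via (25.265,24.68): [(24.6626, 22.1645) (0, 35.6168) (0, 0) (26.3296, 0)]  |A|=730.993
8. canonical 4-gon: [(24.6626, 22.1645) (0, 35.6168) (0, 0) (26.3296, 0)]
9. shoelace: 730.993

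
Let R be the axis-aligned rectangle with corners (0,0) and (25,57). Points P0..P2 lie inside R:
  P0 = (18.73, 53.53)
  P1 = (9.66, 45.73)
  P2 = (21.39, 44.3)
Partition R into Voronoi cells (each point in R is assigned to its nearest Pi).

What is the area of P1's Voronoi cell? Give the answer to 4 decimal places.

Area of P1's cell: 727.7256

1. box [0,25]×[0,57]: [(0, 0) (25, 0) (25, 57) (0, 57)]
2. ⊥bis P1·P0 via (14.195,49.63): [(0, 0) (25, 0) (25, 37.0657) (7.857, 57) (0, 57)]  |A|=1254.133
3. ⊥bis P1·P2 via (15.525,45.015): [(0, 0) (10.0372, 0) (15.8526, 47.7025) (7.857, 57) (0, 57)]  |A|=727.7256
4. canonical 5-gon: [(0, 0) (10.0372, 0) (15.8526, 47.7025) (7.857, 57) (0, 57)]
5. shoelace: 727.7256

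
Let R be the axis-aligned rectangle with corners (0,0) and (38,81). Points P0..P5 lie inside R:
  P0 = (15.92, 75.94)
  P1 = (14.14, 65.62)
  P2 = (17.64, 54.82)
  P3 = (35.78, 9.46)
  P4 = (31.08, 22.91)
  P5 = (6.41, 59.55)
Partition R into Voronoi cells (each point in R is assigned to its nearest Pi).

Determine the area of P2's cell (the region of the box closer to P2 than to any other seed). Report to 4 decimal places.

1. box [0,38]×[0,81]: [(0, 0) (38, 0) (38, 81) (0, 81)]
2. ⊥bis P2·P0 via (16.78,65.38): [(0, 64.0134) (0, 0) (38, 0) (38, 67.1081)]  |A|=2491.3102
3. ⊥bis P2·P1 via (15.89,60.22): [(36.8578, 67.0151) (0, 55.0705) (0, 0) (38, 0) (38, 67.1081)]  |A|=2326.5008
4. ⊥bis P2·P3 via (26.71,32.14): [(36.8578, 67.0151) (0, 55.0705) (0, 21.4584) (38, 36.655) (38, 67.1081)]  |A|=1222.347
5. ⊥bis P2·P4 via (24.36,38.865): [(36.8578, 67.0151) (0, 55.0705) (0, 28.6049) (38, 44.61) (38, 67.1081)]  |A|=935.4177
6. ⊥bis P2·P5 via (12.025,57.185): [(36.8578, 67.0151) (12.8944, 59.2492) (0, 28.6352) (0, 28.6049) (38, 44.61) (38, 67.1081)]  |A|=764.9835
7. canonical 6-gon: [(36.8578, 67.0151) (12.8944, 59.2492) (0, 28.6352) (0, 28.6049) (38, 44.61) (38, 67.1081)]
8. shoelace: 764.9835

Area of P2's cell: 764.9835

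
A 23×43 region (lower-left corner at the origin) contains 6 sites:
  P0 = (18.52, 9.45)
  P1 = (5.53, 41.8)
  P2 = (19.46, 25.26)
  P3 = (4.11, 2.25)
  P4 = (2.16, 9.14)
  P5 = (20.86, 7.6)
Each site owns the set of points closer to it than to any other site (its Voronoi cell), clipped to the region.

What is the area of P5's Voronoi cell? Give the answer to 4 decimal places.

Area of P5's cell: 63.3224

1. box [0,23]×[0,43]: [(0, 0) (23, 0) (23, 43) (0, 43)]
2. ⊥bis P5·P0 via (19.69,8.525): [(12.9501, 0) (23, 0) (23, 12.7117)]  |A|=63.8754
3. ⊥bis P5·P1 via (13.195,24.7): [(12.9501, 0) (23, 0) (23, 12.7117)]  |A|=63.8754
4. ⊥bis P5·P2 via (20.16,16.43): [(12.9501, 0) (23, 0) (23, 12.7117)]  |A|=63.8754
5. ⊥bis P5·P3 via (12.485,4.925): [(13.7393, 0.9981) (14.0581, 0) (23, 0) (23, 12.7117)]  |A|=63.3224
6. ⊥bis P5·P4 via (11.51,8.37): [(13.7393, 0.9981) (14.0581, 0) (23, 0) (23, 12.7117)]  |A|=63.3224
7. canonical 4-gon: [(13.7393, 0.9981) (14.0581, 0) (23, 0) (23, 12.7117)]
8. shoelace: 63.3224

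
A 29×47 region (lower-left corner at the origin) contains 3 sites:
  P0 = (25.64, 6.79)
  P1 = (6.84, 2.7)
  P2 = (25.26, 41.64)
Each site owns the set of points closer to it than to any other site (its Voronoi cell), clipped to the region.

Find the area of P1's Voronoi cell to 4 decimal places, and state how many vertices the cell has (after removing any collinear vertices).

Area of P1's cell: 386.9710 (4 vertices)

1. box [0,29]×[0,47]: [(0, 0) (29, 0) (29, 47) (0, 47)]
2. ⊥bis P1·P0 via (16.24,4.745): [(0, 0) (17.2723, 0) (7.0473, 47) (0, 47)]  |A|=571.5101
3. ⊥bis P1·P2 via (16.05,22.17): [(0, 29.7622) (0, 0) (17.2723, 0) (12.0361, 24.0687)]  |A|=386.971
4. canonical 4-gon: [(0, 29.7622) (0, 0) (17.2723, 0) (12.0361, 24.0687)]
5. shoelace: 386.971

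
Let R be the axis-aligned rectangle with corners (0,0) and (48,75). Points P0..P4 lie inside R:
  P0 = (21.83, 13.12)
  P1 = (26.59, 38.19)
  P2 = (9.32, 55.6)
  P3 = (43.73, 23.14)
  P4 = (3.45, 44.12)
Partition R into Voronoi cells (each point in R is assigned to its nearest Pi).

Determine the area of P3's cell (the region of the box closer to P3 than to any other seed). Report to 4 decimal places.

Area of P3's cell: 496.6976

1. box [0,48]×[0,75]: [(0, 0) (48, 0) (48, 75) (0, 75)]
2. ⊥bis P3·P0 via (32.78,18.13): [(41.0751, 0) (48, 0) (48, 75) (6.76, 75)]  |A|=1806.1829
3. ⊥bis P3·P1 via (35.16,30.665): [(29.8248, 24.5889) (41.0751, 0) (48, 0) (48, 45.2881)]  |A|=496.6976
4. ⊥bis P3·P2 via (26.525,39.37): [(29.8248, 24.5889) (41.0751, 0) (48, 0) (48, 45.2881)]  |A|=496.6976
5. ⊥bis P3·P4 via (23.59,33.63): [(29.8248, 24.5889) (41.0751, 0) (48, 0) (48, 45.2881)]  |A|=496.6976
6. canonical 4-gon: [(29.8248, 24.5889) (41.0751, 0) (48, 0) (48, 45.2881)]
7. shoelace: 496.6976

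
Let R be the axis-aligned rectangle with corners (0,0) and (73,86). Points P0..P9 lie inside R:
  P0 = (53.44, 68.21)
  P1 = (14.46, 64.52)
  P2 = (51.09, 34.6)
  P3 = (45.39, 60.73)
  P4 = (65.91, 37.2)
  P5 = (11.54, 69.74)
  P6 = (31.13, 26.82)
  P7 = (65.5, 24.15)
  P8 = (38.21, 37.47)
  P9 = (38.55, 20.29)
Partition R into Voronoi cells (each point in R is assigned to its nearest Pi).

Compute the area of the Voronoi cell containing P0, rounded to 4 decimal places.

1. box [0,73]×[0,86]: [(0, 0) (73, 0) (73, 86) (0, 86)]
2. ⊥bis P0·P1 via (33.95,66.365): [(40.2324, 0) (73, 0) (73, 86) (32.0913, 86)]  |A|=3168.0832
3. ⊥bis P0·P2 via (52.265,51.405): [(35.2536, 52.5944) (73, 49.9552) (73, 86) (32.0913, 86)]  |A|=1363.5705
4. ⊥bis P0·P3 via (49.415,64.47): [(32.3955, 82.7865) (62.2004, 50.7103) (73, 49.9552) (73, 86) (32.0913, 86)]  |A|=959.4734
5. ⊥bis P0·P4 via (59.675,52.705): [(32.3955, 82.7865) (60.1642, 52.9017) (73, 58.0634) (73, 86) (32.0913, 86)]  |A|=896.3718
6. ⊥bis P0·P5 via (32.49,68.975): [(32.9717, 82.1663) (60.1642, 52.9017) (73, 58.0634) (73, 86) (33.1117, 86)]  |A|=893.5843
7. ⊥bis P0·P6 via (42.285,47.515): [(32.9717, 82.1663) (60.1642, 52.9017) (73, 58.0634) (73, 86) (33.1117, 86)]  |A|=893.5843
8. ⊥bis P0·P7 via (59.47,46.18): [(32.9717, 82.1663) (60.1642, 52.9017) (73, 58.0634) (73, 86) (33.1117, 86)]  |A|=893.5843
9. ⊥bis P0·P8 via (45.825,52.84): [(32.9717, 82.1663) (60.1642, 52.9017) (73, 58.0634) (73, 86) (33.1117, 86)]  |A|=893.5843
10. ⊥bis P0·P9 via (45.995,44.25): [(32.9717, 82.1663) (60.1642, 52.9017) (73, 58.0634) (73, 86) (33.1117, 86)]  |A|=893.5843
11. canonical 5-gon: [(32.9717, 82.1663) (60.1642, 52.9017) (73, 58.0634) (73, 86) (33.1117, 86)]
12. shoelace: 893.5843

Area of P0's cell: 893.5843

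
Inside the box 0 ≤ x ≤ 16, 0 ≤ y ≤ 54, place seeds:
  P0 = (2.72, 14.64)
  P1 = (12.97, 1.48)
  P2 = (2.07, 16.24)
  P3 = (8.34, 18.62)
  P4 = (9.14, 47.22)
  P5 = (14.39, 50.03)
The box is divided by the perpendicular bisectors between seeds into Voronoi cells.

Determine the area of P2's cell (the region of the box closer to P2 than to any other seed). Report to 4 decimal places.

1. box [0,16]×[0,54]: [(0, 0) (16, 0) (16, 54) (0, 54)]
2. ⊥bis P2·P0 via (2.395,15.44): [(0, 14.467) (16, 20.967) (16, 54) (0, 54)]  |A|=580.5275
3. ⊥bis P2·P1 via (7.52,8.86): [(0, 14.467) (16, 20.967) (16, 54) (0, 54)]  |A|=580.5275
4. ⊥bis P2·P3 via (5.205,17.43): [(0, 31.1423) (0, 14.467) (5.484, 16.6949)]  |A|=45.7239
5. ⊥bis P2·P4 via (5.605,31.73): [(0, 31.1423) (0, 14.467) (5.484, 16.6949)]  |A|=45.7239
6. ⊥bis P2·P5 via (8.23,33.135): [(0, 31.1423) (0, 14.467) (5.484, 16.6949)]  |A|=45.7239
7. canonical 3-gon: [(0, 31.1423) (0, 14.467) (5.484, 16.6949)]
8. shoelace: 45.7239

Area of P2's cell: 45.7239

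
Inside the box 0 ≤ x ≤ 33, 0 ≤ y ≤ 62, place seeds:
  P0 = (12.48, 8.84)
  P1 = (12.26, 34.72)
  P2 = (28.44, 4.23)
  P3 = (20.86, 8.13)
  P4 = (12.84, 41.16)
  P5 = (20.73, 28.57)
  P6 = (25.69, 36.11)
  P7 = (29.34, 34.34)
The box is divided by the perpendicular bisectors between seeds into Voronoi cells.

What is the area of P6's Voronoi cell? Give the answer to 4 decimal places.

Area of P6's cell: 249.4178

1. box [0,33]×[0,62]: [(0, 0) (33, 0) (33, 62) (0, 62)]
2. ⊥bis P6·P0 via (19.085,22.475): [(0, 31.7201) (33, 15.7344) (33, 62) (0, 62)]  |A|=1263.002
3. ⊥bis P6·P1 via (18.975,35.415): [(20.3792, 21.8481) (33, 15.7344) (33, 62) (16.2235, 62)]  |A|=628.7604
4. ⊥bis P6·P2 via (27.065,20.17): [(20.3792, 21.8481) (24.3303, 19.9341) (33, 20.682) (33, 62) (16.2235, 62)]  |A|=607.3133
5. ⊥bis P6·P3 via (23.275,22.12): [(20.2978, 22.6339) (32.0702, 20.6018) (33, 20.682) (33, 62) (16.2235, 62)]  |A|=594.0444
6. ⊥bis P6·P4 via (19.265,38.635): [(18.7717, 37.3797) (20.2978, 22.6339) (32.0702, 20.6018) (33, 20.682) (33, 62) (28.4474, 62)]  |A|=443.5662
7. ⊥bis P6·P5 via (23.21,32.34): [(18.7717, 37.3797) (19.0071, 35.1048) (33, 25.8999) (33, 62) (28.4474, 62)]  |A|=327.6987
8. ⊥bis P6·P7 via (27.515,35.225): [(18.7717, 37.3797) (19.0071, 35.1048) (25.4132, 30.8907) (33, 46.5359) (33, 62) (28.4474, 62)]  |A|=249.4178
9. canonical 6-gon: [(18.7717, 37.3797) (19.0071, 35.1048) (25.4132, 30.8907) (33, 46.5359) (33, 62) (28.4474, 62)]
10. shoelace: 249.4178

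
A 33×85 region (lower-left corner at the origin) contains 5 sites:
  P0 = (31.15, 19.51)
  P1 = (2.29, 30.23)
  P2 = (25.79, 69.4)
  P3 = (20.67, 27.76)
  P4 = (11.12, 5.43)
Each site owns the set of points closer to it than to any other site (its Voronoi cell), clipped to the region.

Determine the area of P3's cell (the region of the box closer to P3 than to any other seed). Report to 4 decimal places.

Area of P3's cell: 566.4084

1. box [0,33]×[0,85]: [(0, 0) (33, 0) (33, 85) (0, 85)]
2. ⊥bis P3·P0 via (25.91,23.635): [(0, 0) (7.3042, 0) (33, 32.6414) (33, 85) (0, 85)]  |A|=2385.626
3. ⊥bis P3·P1 via (11.48,28.995): [(7.641, 0.4278) (33, 32.6414) (33, 85) (19.0062, 85)]  |A|=1255.6216
4. ⊥bis P3·P2 via (23.23,48.58): [(14.2602, 49.6829) (7.641, 0.4278) (33, 32.6414) (33, 47.3787)]  |A|=656.0035
5. ⊥bis P3·P4 via (15.895,16.595): [(14.2602, 49.6829) (10.1441, 19.0545) (19.2414, 15.1638) (33, 32.6414) (33, 47.3787)]  |A|=566.4084
6. canonical 5-gon: [(14.2602, 49.6829) (10.1441, 19.0545) (19.2414, 15.1638) (33, 32.6414) (33, 47.3787)]
7. shoelace: 566.4084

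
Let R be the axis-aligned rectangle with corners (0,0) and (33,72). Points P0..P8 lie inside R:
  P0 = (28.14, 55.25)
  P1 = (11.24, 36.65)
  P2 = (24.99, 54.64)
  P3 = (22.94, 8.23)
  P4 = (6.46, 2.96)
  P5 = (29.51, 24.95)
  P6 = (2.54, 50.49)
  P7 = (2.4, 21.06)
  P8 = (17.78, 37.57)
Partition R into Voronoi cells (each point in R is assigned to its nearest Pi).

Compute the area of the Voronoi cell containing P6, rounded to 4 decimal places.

Area of P6's cell: 357.7454

1. box [0,33]×[0,72]: [(0, 0) (33, 0) (33, 72) (0, 72)]
2. ⊥bis P6·P0 via (15.34,52.87): [(0, 0) (25.1705, 0) (11.783, 72) (0, 72)]  |A|=1330.3271
3. ⊥bis P6·P1 via (6.89,43.57): [(0, 39.2389) (16.004, 49.2991) (11.783, 72) (0, 72)]  |A|=395.8962
4. ⊥bis P6·P2 via (13.765,52.565): [(0, 39.2389) (14.5389, 48.3782) (10.1723, 72) (0, 72)]  |A|=358.3006
5. ⊥bis P6·P3 via (12.74,29.36): [(0, 39.2389) (14.5389, 48.3782) (10.1723, 72) (0, 72)]  |A|=358.3006
6. ⊥bis P6·P4 via (4.5,26.725): [(0, 39.2389) (14.5389, 48.3782) (10.1723, 72) (0, 72)]  |A|=358.3006
7. ⊥bis P6·P5 via (16.025,37.72): [(0, 39.2389) (14.5389, 48.3782) (10.1723, 72) (0, 72)]  |A|=358.3006
8. ⊥bis P6·P7 via (2.47,35.775): [(0, 39.2389) (14.5389, 48.3782) (10.1723, 72) (0, 72)]  |A|=358.3006
9. ⊥bis P6·P8 via (10.16,44.03): [(0, 39.2389) (13.056, 47.446) (14.415, 49.049) (10.1723, 72) (0, 72)]  |A|=357.7454
10. canonical 5-gon: [(0, 39.2389) (13.056, 47.446) (14.415, 49.049) (10.1723, 72) (0, 72)]
11. shoelace: 357.7454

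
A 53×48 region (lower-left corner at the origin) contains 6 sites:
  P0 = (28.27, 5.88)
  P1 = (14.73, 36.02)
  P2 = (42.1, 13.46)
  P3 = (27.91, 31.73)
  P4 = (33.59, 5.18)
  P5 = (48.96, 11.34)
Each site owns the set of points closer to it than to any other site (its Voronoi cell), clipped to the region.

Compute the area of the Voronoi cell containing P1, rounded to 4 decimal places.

1. box [0,53]×[0,48]: [(0, 0) (53, 0) (53, 48) (0, 48)]
2. ⊥bis P1·P0 via (21.5,20.95): [(0, 11.2914) (53, 35.101) (53, 48) (0, 48)]  |A|=1314.6022
3. ⊥bis P1·P2 via (28.415,24.74): [(0, 11.2914) (27.5203, 23.6545) (47.5873, 48) (0, 48)]  |A|=1084.383
4. ⊥bis P1·P3 via (21.32,33.875): [(0, 11.2914) (16.3617, 18.6417) (25.9176, 48) (0, 48)]  |A|=680.7553
5. ⊥bis P1·P4 via (24.16,20.6): [(0, 11.2914) (16.3617, 18.6417) (25.9176, 48) (0, 48)]  |A|=680.7553
6. ⊥bis P1·P5 via (31.845,23.68): [(0, 11.2914) (16.3617, 18.6417) (25.9176, 48) (0, 48)]  |A|=680.7553
7. canonical 4-gon: [(0, 11.2914) (16.3617, 18.6417) (25.9176, 48) (0, 48)]
8. shoelace: 680.7553

Area of P1's cell: 680.7553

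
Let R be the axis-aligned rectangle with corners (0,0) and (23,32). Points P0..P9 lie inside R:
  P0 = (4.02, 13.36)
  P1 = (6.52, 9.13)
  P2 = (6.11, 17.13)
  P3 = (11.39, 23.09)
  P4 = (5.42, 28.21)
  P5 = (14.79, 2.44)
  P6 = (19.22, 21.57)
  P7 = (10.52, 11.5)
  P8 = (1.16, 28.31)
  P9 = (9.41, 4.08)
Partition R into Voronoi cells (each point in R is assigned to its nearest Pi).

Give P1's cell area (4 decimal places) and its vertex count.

1. box [0,23]×[0,32]: [(0, 0) (23, 0) (23, 32) (0, 32)]
2. ⊥bis P1·P0 via (5.27,11.245): [(0, 8.1303) (0, 0) (23, 0) (23, 21.7237)]  |A|=343.3218
3. ⊥bis P1·P2 via (6.315,13.13): [(8.663, 13.2503) (0, 8.1303) (0, 0) (23, 0) (23, 13.9851)]  |A|=287.8476
4. ⊥bis P1·P3 via (8.955,16.11): [(16.0649, 13.6297) (8.663, 13.2503) (0, 8.1303) (0, 0) (23, 0) (23, 11.2103)]  |A|=278.226
5. ⊥bis P1·P4 via (5.97,18.67): [(16.0649, 13.6297) (8.663, 13.2503) (0, 8.1303) (0, 0) (23, 0) (23, 11.2103)]  |A|=278.226
6. ⊥bis P1·P5 via (10.655,5.785): [(16.7949, 13.375) (16.0649, 13.6297) (8.663, 13.2503) (0, 8.1303) (0, 0) (5.9752, 0)]  |A|=129.5923
7. ⊥bis P1·P6 via (12.87,15.35): [(15.8947, 12.2621) (14.6273, 13.556) (8.663, 13.2503) (0, 8.1303) (0, 0) (5.9752, 0)]  |A|=128.0946
8. ⊥bis P1·P7 via (8.52,10.315): [(10.9719, 6.1768) (7.269, 12.4264) (0, 8.1303) (0, 0) (5.9752, 0)]  |A|=93.7249
9. ⊥bis P1·P8 via (3.84,18.72): [(10.9719, 6.1768) (7.269, 12.4264) (0, 8.1303) (0, 0) (5.9752, 0)]  |A|=93.7249
10. ⊥bis P1·P9 via (7.965,6.605): [(10.021, 7.7816) (7.269, 12.4264) (0, 8.1303) (0, 2.0468)]  |A|=53.2747
11. canonical 4-gon: [(10.021, 7.7816) (7.269, 12.4264) (0, 8.1303) (0, 2.0468)]
12. shoelace: 53.2747

Area of P1's cell: 53.2747 (4 vertices)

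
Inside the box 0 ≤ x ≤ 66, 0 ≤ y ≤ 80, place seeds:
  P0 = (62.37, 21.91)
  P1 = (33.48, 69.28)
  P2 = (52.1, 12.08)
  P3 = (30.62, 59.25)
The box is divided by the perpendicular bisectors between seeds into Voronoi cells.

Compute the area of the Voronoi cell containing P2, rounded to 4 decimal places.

1. box [0,66]×[0,80]: [(0, 0) (66, 0) (66, 80) (0, 80)]
2. ⊥bis P2·P0 via (57.235,16.995): [(0, 76.7919) (0, 0) (66, 0) (66, 7.8377)]  |A|=2792.7756
3. ⊥bis P2·P1 via (42.79,40.68): [(36.5187, 38.6385) (0, 26.7508) (0, 0) (66, 0) (66, 7.8377)]  |A|=1879.0571
4. ⊥bis P2·P3 via (41.36,35.665): [(39.9705, 35.0323) (0, 16.8307) (0, 0) (66, 0) (66, 7.8377)]  |A|=1594.4363
5. canonical 5-gon: [(39.9705, 35.0323) (0, 16.8307) (0, 0) (66, 0) (66, 7.8377)]
6. shoelace: 1594.4363

Area of P2's cell: 1594.4363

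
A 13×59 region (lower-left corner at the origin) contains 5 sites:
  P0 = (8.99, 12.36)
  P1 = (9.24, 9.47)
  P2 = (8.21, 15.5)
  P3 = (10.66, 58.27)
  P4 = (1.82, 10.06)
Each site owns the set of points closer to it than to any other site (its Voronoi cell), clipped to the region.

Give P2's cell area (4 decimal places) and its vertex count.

1. box [0,13]×[0,59]: [(0, 0) (13, 0) (13, 59) (0, 59)]
2. ⊥bis P2·P0 via (8.6,13.93): [(0, 11.7937) (13, 15.023) (13, 59) (0, 59)]  |A|=592.6915
3. ⊥bis P2·P1 via (8.725,12.485): [(0, 11.7937) (13, 15.023) (13, 59) (0, 59)]  |A|=592.6915
4. ⊥bis P2·P3 via (9.435,36.885): [(0, 37.4255) (0, 11.7937) (13, 15.023) (13, 36.6808)]  |A|=307.3822
5. ⊥bis P2·P4 via (5.015,12.78): [(0, 37.4255) (0, 18.6708) (4.8327, 12.9942) (13, 15.023) (13, 36.6808)]  |A|=290.7648
6. canonical 5-gon: [(0, 37.4255) (0, 18.6708) (4.8327, 12.9942) (13, 15.023) (13, 36.6808)]
7. shoelace: 290.7648

Area of P2's cell: 290.7648 (5 vertices)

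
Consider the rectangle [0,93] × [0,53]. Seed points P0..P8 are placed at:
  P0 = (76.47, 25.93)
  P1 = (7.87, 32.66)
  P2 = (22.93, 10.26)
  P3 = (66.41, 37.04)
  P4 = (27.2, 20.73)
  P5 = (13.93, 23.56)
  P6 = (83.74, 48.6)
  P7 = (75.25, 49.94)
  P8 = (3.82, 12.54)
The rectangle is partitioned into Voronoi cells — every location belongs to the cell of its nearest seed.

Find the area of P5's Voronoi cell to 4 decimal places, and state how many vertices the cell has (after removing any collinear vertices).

1. box [0,93]×[0,53]: [(0, 0) (93, 0) (93, 53) (0, 53)]
2. ⊥bis P5·P0 via (45.2,24.745): [(0, 0) (46.1377, 0) (44.1293, 53) (0, 53)]  |A|=2392.0751
3. ⊥bis P5·P1 via (10.9,28.11): [(0, 20.8513) (0, 0) (46.1377, 0) (44.2313, 50.3065)]  |A|=1621.6539
4. ⊥bis P5·P2 via (18.43,16.91): [(0, 20.8513) (0, 4.4386) (44.8202, 34.768) (44.2313, 50.3065)]  |A|=720.1266
5. ⊥bis P5·P3 via (40.17,30.3): [(36.375, 45.0747) (0, 20.8513) (0, 4.4386) (39.8809, 31.4256)]  |A|=617.9812
6. ⊥bis P5·P4 via (20.565,22.145): [(23.6475, 36.599) (0, 20.8513) (0, 4.4386) (19.6204, 17.7155)]  |A|=352.5766
7. ⊥bis P5·P6 via (48.835,36.08): [(23.6475, 36.599) (0, 20.8513) (0, 4.4386) (19.6204, 17.7155)]  |A|=352.5766
8. ⊥bis P5·P7 via (44.59,36.75): [(23.6475, 36.599) (0, 20.8513) (0, 4.4386) (19.6204, 17.7155)]  |A|=352.5766
9. ⊥bis P5·P8 via (8.875,18.05): [(23.6475, 36.599) (3.3731, 23.0976) (13.6462, 13.6728) (19.6204, 17.7155)]  |A|=213.1577
10. canonical 4-gon: [(23.6475, 36.599) (3.3731, 23.0976) (13.6462, 13.6728) (19.6204, 17.7155)]
11. shoelace: 213.1577

Area of P5's cell: 213.1577 (4 vertices)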